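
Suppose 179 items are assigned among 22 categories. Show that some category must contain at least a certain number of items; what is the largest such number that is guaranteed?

The 22 categories are the holes and the 179 items are the pigeons.
If every category held at most 8 items, the total would be at most 22 × 8 = 176, which is less than 179.
So some category holds at least ⌈179/22⌉ = 9 items.

9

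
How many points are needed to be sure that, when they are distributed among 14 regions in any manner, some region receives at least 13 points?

With 168 points one could put exactly 12 in each of the 14 regions, and no region would reach 13.
One more point must land in a region that already has 12, giving it 13.
So 14 × 12 + 1 = 169 points are required.

169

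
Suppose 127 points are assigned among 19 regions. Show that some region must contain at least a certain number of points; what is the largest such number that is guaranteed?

7

The 19 regions are the holes and the 127 points are the pigeons.
If every region held at most 6 points, the total would be at most 19 × 6 = 114, which is less than 127.
So some region holds at least ⌈127/19⌉ = 7 points.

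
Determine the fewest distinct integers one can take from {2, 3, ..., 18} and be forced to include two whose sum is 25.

Group the elements by complementary pair {x, 25−x}: {7,18}, {8,17}, {9,16}, …, giving 6 two-element pairs and 5 integers whose partner 25−x falls outside [2,18].
By the pigeonhole principle, treating each of those 11 groups as a pigeonhole, one can pick one integer per group — 11 integers — with no two summing to 25.
The 12th integer lands in an occupied pair, forcing a sum of 25.

12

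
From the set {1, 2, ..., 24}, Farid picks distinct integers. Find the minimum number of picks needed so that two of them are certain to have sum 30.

Two chosen integers sum to 30 exactly when both halves of some pair {x, 30−x} with 6 ≤ x ≤ 30−x ≤ 24 are chosen — 9 such pairs.
The remaining 6 elements (those with no distinct partner in range) can never complete a 30-sum, so the worst case takes all of them and one from each pair: 6 + 9 = 15.
Pigeonhole: the 16th integer has to be the second member of some pair, so 15 + 1 = 16.

16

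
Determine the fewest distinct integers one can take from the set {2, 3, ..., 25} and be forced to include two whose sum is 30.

15

A set avoiding the sum 30 can contain at most one of each pair {x, 30−x}, plus the 4 elements whose complement lies outside the range or equal to its own complement.
The integers 2, …, 15 (14 of them) are such a set: any two sum to at least 2+3 = 5 and at most 14+15 = 29 < 30.
Pigeonhole: any 15th integer completes one of the 10 pairs, so 15 choices force a sum of 30.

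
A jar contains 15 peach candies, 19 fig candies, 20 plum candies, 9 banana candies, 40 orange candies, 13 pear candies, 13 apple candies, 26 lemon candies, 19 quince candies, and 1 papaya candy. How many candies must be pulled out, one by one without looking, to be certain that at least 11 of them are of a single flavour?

91

By pigeonhole, put each drawn candy into a box by flavour. The largest draw with every box below 11 takes min(count, 10) from each flavour; flavours with fewer than 10 contribute all they have.
Σ min(cᵢ, 10) = 10 + 10 + 10 + 9 + 10 + 10 + 10 + 10 + 10 + 1 = 90.
Draw number 90 + 1 = 91 must push one box to 11.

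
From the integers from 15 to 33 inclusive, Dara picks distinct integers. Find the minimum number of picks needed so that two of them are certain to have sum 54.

Group the elements by complementary pair {x, 54−x}: {21,33}, {22,32}, {23,31}, …, giving 6 two-element pairs, the single value 27 (it cannot pair with itself since the integers are distinct), and 6 integers whose partner 54−x falls outside [15,33].
By the pigeonhole principle, treating each of those 13 groups as a pigeonhole, one can pick one integer per group — 13 integers — with no two summing to 54.
The 14th integer lands in an occupied pair, forcing a sum of 54.

14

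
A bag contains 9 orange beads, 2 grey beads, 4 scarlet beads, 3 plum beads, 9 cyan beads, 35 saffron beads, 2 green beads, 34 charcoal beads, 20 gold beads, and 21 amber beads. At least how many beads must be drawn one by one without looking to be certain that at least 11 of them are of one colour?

An adversary could hand out at most 10 beads per colour (6 colours run out sooner): 9 + 2 + 4 + 3 + 9 + 10 + 2 + 10 + 10 + 10 = 69 beads and still no colour has 11.
Pigeonhole: one more bead lands in a colour already at 10, so 70 draws are enough and 69 are not.

70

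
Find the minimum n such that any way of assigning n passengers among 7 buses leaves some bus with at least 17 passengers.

With 112 passengers one could put exactly 16 in each of the 7 buses, and no bus would reach 17.
Pigeonhole: one more passenger must land in a bus that already has 16, giving it 17.
So 7 × 16 + 1 = 113 passengers are required.

113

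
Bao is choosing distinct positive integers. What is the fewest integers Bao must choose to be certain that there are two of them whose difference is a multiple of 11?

12

Integers whose pairwise differences are multiples of 11 are exactly those sharing a remainder mod 11. By the pigeonhole principle, the 11 residue classes mod 11 are the pigeonholes.
With 11 integers one could put 1 in each residue class and have no class reach 2.
The 12th integer pushes some class to 2, so 11·1 + 1 = 12.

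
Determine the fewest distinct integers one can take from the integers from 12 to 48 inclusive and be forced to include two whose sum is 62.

A set avoiding the sum 62 can contain at most one of each pair {x, 62−x}, plus the 3 elements whose complement lies outside the range or equal to its own complement.
The integers 12, …, 31 (20 of them) are such a set: any two sum to at least 12+13 = 25 and at most 30+31 = 61 < 62.
Pigeonhole: any 21st integer completes one of the 17 pairs, so 21 choices force a sum of 62.

21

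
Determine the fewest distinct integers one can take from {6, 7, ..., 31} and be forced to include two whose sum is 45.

Group the elements by complementary pair {x, 45−x}: {14,31}, {15,30}, {16,29}, …, giving 9 two-element pairs and 8 integers whose partner 45−x falls outside [6,31].
Treating each of those 17 groups as a pigeonhole, one can pick one integer per group — 17 integers — with no two summing to 45.
The 18th integer lands in an occupied pair, forcing a sum of 45.

18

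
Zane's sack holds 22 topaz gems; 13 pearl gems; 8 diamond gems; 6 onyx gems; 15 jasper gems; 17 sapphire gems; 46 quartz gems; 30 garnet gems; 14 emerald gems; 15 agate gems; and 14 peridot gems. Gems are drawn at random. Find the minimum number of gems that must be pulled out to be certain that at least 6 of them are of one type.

56

Pigeonhole: the 11 types are the holes; the gems drawn are the pigeons.
To avoid 6 of any one type, the worst case takes at most 5 of each type.
That gives 5 + 5 + 5 + 5 + 5 + 5 + 5 + 5 + 5 + 5 + 5 = 55 gems with no type reaching 6.
The next gem forces some type to 6, so 55 + 1 = 56.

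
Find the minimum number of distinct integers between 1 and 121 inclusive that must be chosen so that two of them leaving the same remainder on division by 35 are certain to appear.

36

The 35 residue classes mod 35 are the pigeonholes.
With 35 integers one could put 1 in each residue class and have no class reach 2.
The 36th integer pushes some class to 2, so 35·1 + 1 = 36.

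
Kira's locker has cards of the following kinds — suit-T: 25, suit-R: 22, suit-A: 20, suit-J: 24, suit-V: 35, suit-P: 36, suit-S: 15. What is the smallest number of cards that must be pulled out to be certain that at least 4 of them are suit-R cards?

159

In the worst case for collecting suit-R cards, every non-suit-R card comes out first.
There are 25 + 20 + 24 + 35 + 36 + 15 = 155 non-suit-R cards altogether.
After those, each further card must be suit-R, so 155 + 4 = 159 draws guarantee 4 suit-R cards.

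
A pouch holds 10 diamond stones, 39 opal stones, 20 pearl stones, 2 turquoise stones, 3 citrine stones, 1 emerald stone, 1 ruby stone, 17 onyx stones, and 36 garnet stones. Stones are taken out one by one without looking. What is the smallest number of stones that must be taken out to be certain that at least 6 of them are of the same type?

33

Put each drawn stone into a box by type. The largest draw with every box below 6 takes min(count, 5) from each type; types with fewer than 5 contribute all they have.
Σ min(cᵢ, 5) = 5 + 5 + 5 + 2 + 3 + 1 + 1 + 5 + 5 = 32.
Draw number 32 + 1 = 33 must push one box to 6.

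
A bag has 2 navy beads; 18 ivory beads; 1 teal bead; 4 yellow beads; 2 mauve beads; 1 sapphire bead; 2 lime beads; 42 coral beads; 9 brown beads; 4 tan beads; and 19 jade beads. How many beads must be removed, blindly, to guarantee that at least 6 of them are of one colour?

By pigeonhole, put each drawn bead into a box by colour. The largest draw with every box below 6 takes min(count, 5) from each colour; colours with fewer than 5 contribute all they have.
Σ min(cᵢ, 5) = 2 + 5 + 1 + 4 + 2 + 1 + 2 + 5 + 5 + 4 + 5 = 36.
Draw number 36 + 1 = 37 must push one box to 6.

37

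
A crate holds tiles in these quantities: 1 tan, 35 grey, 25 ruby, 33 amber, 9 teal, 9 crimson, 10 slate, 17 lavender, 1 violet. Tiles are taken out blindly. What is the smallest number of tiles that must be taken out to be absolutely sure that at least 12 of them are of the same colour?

By pigeonhole, the 9 colours are the holes; the tiles drawn are the pigeons.
To avoid 12 of any one colour, the worst case takes at most 11 of each colour, or every tile of a colour that has fewer than 11.
That gives 1 + 11 + 11 + 11 + 9 + 9 + 10 + 11 + 1 = 74 tiles with no colour reaching 12.
The next tile forces some colour to 12, so 74 + 1 = 75.

75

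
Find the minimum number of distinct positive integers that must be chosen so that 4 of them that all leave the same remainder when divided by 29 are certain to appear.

88

By the pigeonhole principle, the 29 residue classes mod 29 are the pigeonholes.
With 87 integers one could put 3 in each residue class and have no class reach 4.
The 88th integer pushes some class to 4, so 29·3 + 1 = 88.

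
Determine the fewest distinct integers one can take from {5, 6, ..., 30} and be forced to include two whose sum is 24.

20

Group the elements by complementary pair {x, 24−x}: {5,19}, {6,18}, {7,17}, …, giving 7 two-element pairs, the single value 12 (it cannot pair with itself since the integers are distinct), and 11 integers whose partner 24−x falls outside [5,30].
Treating each of those 19 groups as a pigeonhole, one can pick one integer per group — 19 integers — with no two summing to 24.
The 20th integer lands in an occupied pair, forcing a sum of 24.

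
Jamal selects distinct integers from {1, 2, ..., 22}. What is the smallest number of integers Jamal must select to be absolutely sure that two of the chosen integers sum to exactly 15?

Group the elements by complementary pair {x, 15−x}: {1,14}, {2,13}, {3,12}, …, giving 7 two-element pairs and 8 integers whose partner 15−x falls outside [1,22].
Treating each of those 15 groups as a pigeonhole, one can pick one integer per group — 15 integers — with no two summing to 15.
The 16th integer lands in an occupied pair, forcing a sum of 15.

16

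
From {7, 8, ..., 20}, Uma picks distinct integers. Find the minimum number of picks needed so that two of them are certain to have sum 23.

10

Group the elements by complementary pair {x, 23−x}: {7,16}, {8,15}, {9,14}, …, giving 5 two-element pairs and 4 integers whose partner 23−x falls outside [7,20].
By the pigeonhole principle, treating each of those 9 groups as a pigeonhole, one can pick one integer per group — 9 integers — with no two summing to 23.
The 10th integer lands in an occupied pair, forcing a sum of 23.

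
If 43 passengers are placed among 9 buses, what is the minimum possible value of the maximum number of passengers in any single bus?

By the pigeonhole principle, the 9 buses are the holes and the 43 passengers are the pigeons.
If every bus held at most 4 passengers, the total would be at most 9 × 4 = 36, which is less than 43.
So some bus holds at least ⌈43/9⌉ = 5 passengers.

5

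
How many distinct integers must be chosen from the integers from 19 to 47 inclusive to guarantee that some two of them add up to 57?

Two chosen integers sum to 57 exactly when both halves of some pair {x, 57−x} with 19 ≤ x ≤ 57−x ≤ 38 are chosen — 10 such pairs.
The remaining 9 elements (those with no distinct partner in range) can never complete a 57-sum, so the worst case takes all of them and one from each pair: 9 + 10 = 19.
By the pigeonhole principle, the 20th integer has to be the second member of some pair, so 19 + 1 = 20.

20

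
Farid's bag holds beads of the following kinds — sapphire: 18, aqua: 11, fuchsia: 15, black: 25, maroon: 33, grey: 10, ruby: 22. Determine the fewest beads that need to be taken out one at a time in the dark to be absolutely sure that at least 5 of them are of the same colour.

29

Put each drawn bead into a box by colour. The largest draw with every box below 5 takes min(count, 4) from each colour.
Σ min(cᵢ, 4) = 4 + 4 + 4 + 4 + 4 + 4 + 4 = 28.
Draw number 28 + 1 = 29 must push one box to 5.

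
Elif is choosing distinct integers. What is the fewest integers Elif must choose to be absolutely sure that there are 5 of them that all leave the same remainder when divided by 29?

117

The 29 residue classes mod 29 are the pigeonholes.
With 116 integers one could put 4 in each residue class and have no class reach 5.
The 117th integer pushes some class to 5, so 29·4 + 1 = 117.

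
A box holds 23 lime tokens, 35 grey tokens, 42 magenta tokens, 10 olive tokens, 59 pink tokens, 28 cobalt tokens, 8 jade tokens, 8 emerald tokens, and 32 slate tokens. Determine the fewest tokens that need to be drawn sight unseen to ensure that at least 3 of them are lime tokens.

225

In the worst case for collecting lime tokens, every non-lime token comes out first.
There are 35 + 42 + 10 + 59 + 28 + 8 + 8 + 32 = 222 non-lime tokens altogether.
After those, each further token must be lime, so 222 + 3 = 225 draws guarantee 3 lime tokens.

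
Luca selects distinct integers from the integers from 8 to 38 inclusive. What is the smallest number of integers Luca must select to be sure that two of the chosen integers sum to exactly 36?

22

A set avoiding the sum 36 can contain at most one of each pair {x, 36−x}, plus the 11 elements whose complement lies outside the range or equal to its own complement.
The integers 18, …, 38 (21 of them) are such a set: any two sum to at least 18+19 = 37 > 36.
By the pigeonhole principle, any 22nd integer completes one of the 10 pairs, so 22 choices force a sum of 36.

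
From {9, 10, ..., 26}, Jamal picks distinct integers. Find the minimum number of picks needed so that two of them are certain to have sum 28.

14

A set avoiding the sum 28 can contain at most one of each pair {x, 28−x}, plus the 8 elements whose complement lies outside the range or equal to its own complement.
The integers 14, …, 26 (13 of them) are such a set: any two sum to at least 14+15 = 29 > 28.
Pigeonhole: any 14th integer completes one of the 5 pairs, so 14 choices force a sum of 28.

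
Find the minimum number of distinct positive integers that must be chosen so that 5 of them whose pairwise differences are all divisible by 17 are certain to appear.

Integers whose pairwise differences are multiples of 17 are exactly those sharing a remainder mod 17. The 17 residue classes mod 17 are the pigeonholes.
With 68 integers one could put 4 in each residue class and have no class reach 5.
The 69th integer pushes some class to 5, so 17·4 + 1 = 69.

69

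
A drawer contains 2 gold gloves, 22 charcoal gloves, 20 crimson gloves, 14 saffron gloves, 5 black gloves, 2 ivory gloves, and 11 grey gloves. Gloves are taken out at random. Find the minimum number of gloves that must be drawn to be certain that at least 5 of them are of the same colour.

25

Put each drawn glove into a box by colour. The largest draw with every box below 5 takes min(count, 4) from each colour; colours with fewer than 4 contribute all they have.
Σ min(cᵢ, 4) = 2 + 4 + 4 + 4 + 4 + 2 + 4 = 24.
Draw number 24 + 1 = 25 must push one box to 5.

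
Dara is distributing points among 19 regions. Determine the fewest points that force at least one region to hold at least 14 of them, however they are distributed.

248

With 247 points one could put exactly 13 in each of the 19 regions, and no region would reach 14.
By pigeonhole, one more point must land in a region that already has 13, giving it 14.
So 19 × 13 + 1 = 248 points are required.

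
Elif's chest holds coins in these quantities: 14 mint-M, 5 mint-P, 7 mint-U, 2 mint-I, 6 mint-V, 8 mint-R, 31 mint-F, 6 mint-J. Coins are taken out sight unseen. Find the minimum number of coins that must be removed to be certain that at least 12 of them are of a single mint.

57

The 8 mints are the holes; the coins drawn are the pigeons.
To avoid 12 of any one mint, the worst case takes at most 11 of each mint, or every coin of a mint that has fewer than 11.
That gives 11 + 5 + 7 + 2 + 6 + 8 + 11 + 6 = 56 coins with no mint reaching 12.
The next coin forces some mint to 12, so 56 + 1 = 57.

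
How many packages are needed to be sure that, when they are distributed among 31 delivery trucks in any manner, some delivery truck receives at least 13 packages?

With 372 packages one could put exactly 12 in each of the 31 delivery trucks, and no delivery truck would reach 13.
One more package must land in a delivery truck that already has 12, giving it 13.
So 31 × 12 + 1 = 373 packages are required.

373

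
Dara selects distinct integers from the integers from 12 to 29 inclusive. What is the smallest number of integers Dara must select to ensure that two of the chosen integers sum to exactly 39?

11

Two chosen integers sum to 39 exactly when both halves of some pair {x, 39−x} with 12 ≤ x ≤ 39−x ≤ 27 are chosen — 8 such pairs.
The remaining 2 elements (those with no distinct partner in range) can never complete a 39-sum, so the worst case takes all of them and one from each pair: 2 + 8 = 10.
The 11th integer has to be the second member of some pair, so 10 + 1 = 11.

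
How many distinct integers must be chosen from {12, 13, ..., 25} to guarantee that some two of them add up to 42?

11

A set avoiding the sum 42 can contain at most one of each pair {x, 42−x}, plus the 6 elements whose complement lies outside the range or equal to its own complement.
The integers 12, …, 21 (10 of them) are such a set: any two sum to at least 12+13 = 25 and at most 20+21 = 41 < 42.
Any 11th integer completes one of the 4 pairs, so 11 choices force a sum of 42.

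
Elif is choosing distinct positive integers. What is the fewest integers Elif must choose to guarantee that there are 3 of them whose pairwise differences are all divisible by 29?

59

Integers whose pairwise differences are multiples of 29 are exactly those sharing a remainder mod 29. Pigeonhole: the 29 residue classes mod 29 are the pigeonholes.
With 58 integers one could put 2 in each residue class and have no class reach 3.
The 59th integer pushes some class to 3, so 29·2 + 1 = 59.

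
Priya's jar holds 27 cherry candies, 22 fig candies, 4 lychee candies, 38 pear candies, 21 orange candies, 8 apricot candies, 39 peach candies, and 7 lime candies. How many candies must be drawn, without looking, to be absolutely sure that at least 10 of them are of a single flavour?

An adversary could hand out at most 9 candies per flavour (lychee, apricot, lime run out sooner): 9 + 9 + 4 + 9 + 9 + 8 + 9 + 7 = 64 candies and still no flavour has 10.
One more candy lands in a flavour already at 9, so 65 draws are enough and 64 are not.

65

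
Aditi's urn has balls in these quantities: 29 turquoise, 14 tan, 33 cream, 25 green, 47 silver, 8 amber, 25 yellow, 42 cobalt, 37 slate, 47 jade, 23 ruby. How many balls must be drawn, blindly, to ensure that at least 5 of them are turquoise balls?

In the worst case for collecting turquoise balls, every non-turquoise ball comes out first.
There are 14 + 33 + 25 + 47 + 8 + 25 + 42 + 37 + 47 + 23 = 301 non-turquoise balls altogether.
After those, each further ball must be turquoise, so 301 + 5 = 306 draws guarantee 5 turquoise balls.

306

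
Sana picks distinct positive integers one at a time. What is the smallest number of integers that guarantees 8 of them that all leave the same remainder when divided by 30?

211

The 30 residue classes mod 30 are the pigeonholes.
With 210 integers one could put 7 in each residue class and have no class reach 8.
The 211th integer pushes some class to 8, so 30·7 + 1 = 211.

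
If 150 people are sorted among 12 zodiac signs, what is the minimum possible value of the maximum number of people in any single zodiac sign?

By pigeonhole, the 12 zodiac signs are the holes and the 150 people are the pigeons.
If every zodiac sign held at most 12 people, the total would be at most 12 × 12 = 144, which is less than 150.
So some zodiac sign holds at least ⌈150/12⌉ = 13 people.

13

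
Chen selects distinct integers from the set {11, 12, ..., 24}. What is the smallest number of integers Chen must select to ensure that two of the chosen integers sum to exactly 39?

Two chosen integers sum to 39 exactly when both halves of some pair {x, 39−x} with 15 ≤ x ≤ 39−x ≤ 24 are chosen — 5 such pairs.
The remaining 4 elements (those with no distinct partner in range) can never complete a 39-sum, so the worst case takes all of them and one from each pair: 4 + 5 = 9.
The 10th integer has to be the second member of some pair, so 9 + 1 = 10.

10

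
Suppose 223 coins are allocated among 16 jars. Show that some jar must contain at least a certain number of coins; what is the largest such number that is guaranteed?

14

The 16 jars are the holes and the 223 coins are the pigeons.
If every jar held at most 13 coins, the total would be at most 16 × 13 = 208, which is less than 223.
So some jar holds at least ⌈223/16⌉ = 14 coins.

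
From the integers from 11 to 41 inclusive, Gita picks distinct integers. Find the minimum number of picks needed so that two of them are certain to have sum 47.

19

Group the elements by complementary pair {x, 47−x}: {11,36}, {12,35}, {13,34}, …, giving 13 two-element pairs and 5 integers whose partner 47−x falls outside [11,41].
Treating each of those 18 groups as a pigeonhole, one can pick one integer per group — 18 integers — with no two summing to 47.
The 19th integer lands in an occupied pair, forcing a sum of 47.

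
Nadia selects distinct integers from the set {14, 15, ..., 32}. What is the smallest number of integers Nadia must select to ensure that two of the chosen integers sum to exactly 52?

Group the elements by complementary pair {x, 52−x}: {20,32}, {21,31}, {22,30}, …, giving 6 two-element pairs, the single value 26 (it cannot pair with itself since the integers are distinct), and 6 integers whose partner 52−x falls outside [14,32].
Pigeonhole: treating each of those 13 groups as a pigeonhole, one can pick one integer per group — 13 integers — with no two summing to 52.
The 14th integer lands in an occupied pair, forcing a sum of 52.

14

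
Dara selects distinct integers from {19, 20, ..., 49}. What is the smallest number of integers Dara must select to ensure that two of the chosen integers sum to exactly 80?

Group the elements by complementary pair {x, 80−x}: {31,49}, {32,48}, {33,47}, …, giving 9 two-element pairs; the single value 40 (it cannot pair with itself since the integers are distinct); and 12 integers whose partner 80−x falls outside [19,49].
Treating each of those 22 groups as a pigeonhole, one can pick one integer per group — 22 integers — with no two summing to 80.
The 23rd integer lands in an occupied pair, forcing a sum of 80.

23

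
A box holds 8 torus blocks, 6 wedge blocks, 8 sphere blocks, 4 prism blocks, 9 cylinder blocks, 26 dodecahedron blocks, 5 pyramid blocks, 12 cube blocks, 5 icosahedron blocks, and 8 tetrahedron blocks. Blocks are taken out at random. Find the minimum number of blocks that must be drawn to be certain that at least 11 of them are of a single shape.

74

By the pigeonhole principle, put each drawn block into a box by shape. The largest draw with every box below 11 takes min(count, 10) from each shape; shapes with fewer than 10 contribute all they have.
Σ min(cᵢ, 10) = 8 + 6 + 8 + 4 + 9 + 10 + 5 + 10 + 5 + 8 = 73.
Draw number 73 + 1 = 74 must push one box to 11.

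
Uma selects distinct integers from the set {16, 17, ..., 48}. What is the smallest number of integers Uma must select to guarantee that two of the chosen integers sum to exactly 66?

19

Two chosen integers sum to 66 exactly when both halves of some pair {x, 66−x} with 18 ≤ x ≤ 66−x ≤ 48 are chosen — 15 such pairs.
The remaining 3 elements (those with no distinct partner in range) can never complete a 66-sum, so the worst case takes all of them and one from each pair: 3 + 15 = 18.
Pigeonhole: the 19th integer has to be the second member of some pair, so 18 + 1 = 19.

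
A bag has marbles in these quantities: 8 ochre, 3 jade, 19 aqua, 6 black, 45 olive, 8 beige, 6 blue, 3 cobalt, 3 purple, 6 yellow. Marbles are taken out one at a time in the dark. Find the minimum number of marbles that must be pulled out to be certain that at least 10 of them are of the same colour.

62

Put each drawn marble into a box by colour. The largest draw with every box below 10 takes min(count, 9) from each colour; colours with fewer than 9 contribute all they have.
Σ min(cᵢ, 9) = 8 + 3 + 9 + 6 + 9 + 8 + 6 + 3 + 3 + 6 = 61.
Draw number 61 + 1 = 62 must push one box to 10.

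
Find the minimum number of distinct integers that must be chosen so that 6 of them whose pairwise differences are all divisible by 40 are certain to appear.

201

Integers whose pairwise differences are multiples of 40 are exactly those sharing a remainder mod 40. By pigeonhole, the 40 residue classes mod 40 are the pigeonholes.
With 200 integers one could put 5 in each residue class and have no class reach 6.
The 201st integer pushes some class to 6, so 40·5 + 1 = 201.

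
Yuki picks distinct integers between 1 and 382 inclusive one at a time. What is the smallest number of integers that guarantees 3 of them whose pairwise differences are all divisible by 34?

Integers whose pairwise differences are multiples of 34 are exactly those sharing a remainder mod 34. By pigeonhole, the 34 residue classes mod 34 are the pigeonholes.
With 68 integers one could put 2 in each residue class and have no class reach 3.
The 69th integer pushes some class to 3, so 34·2 + 1 = 69.

69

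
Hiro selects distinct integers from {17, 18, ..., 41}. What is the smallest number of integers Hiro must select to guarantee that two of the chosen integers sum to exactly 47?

Group the elements by complementary pair {x, 47−x}: {17,30}, {18,29}, {19,28}, …, giving 7 two-element pairs and 11 integers whose partner 47−x falls outside [17,41].
By the pigeonhole principle, treating each of those 18 groups as a pigeonhole, one can pick one integer per group — 18 integers — with no two summing to 47.
The 19th integer lands in an occupied pair, forcing a sum of 47.

19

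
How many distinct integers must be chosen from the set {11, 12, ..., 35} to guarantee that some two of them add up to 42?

Group the elements by complementary pair {x, 42−x}: {11,31}, {12,30}, {13,29}, …, giving 10 two-element pairs, the single value 21 (it cannot pair with itself since the integers are distinct), and 4 integers whose partner 42−x falls outside [11,35].
By the pigeonhole principle, treating each of those 15 groups as a pigeonhole, one can pick one integer per group — 15 integers — with no two summing to 42.
The 16th integer lands in an occupied pair, forcing a sum of 42.

16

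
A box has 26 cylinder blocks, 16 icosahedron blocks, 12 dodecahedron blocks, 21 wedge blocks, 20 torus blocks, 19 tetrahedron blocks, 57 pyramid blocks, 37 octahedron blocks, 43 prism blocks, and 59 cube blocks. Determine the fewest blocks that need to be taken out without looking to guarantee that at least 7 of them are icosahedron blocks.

301

In the worst case for collecting icosahedron blocks, every non-icosahedron block comes out first.
There are 26 + 12 + 21 + 20 + 19 + 57 + 37 + 43 + 59 = 294 non-icosahedron blocks altogether.
After those, each further block must be icosahedron, so 294 + 7 = 301 draws guarantee 7 icosahedron blocks.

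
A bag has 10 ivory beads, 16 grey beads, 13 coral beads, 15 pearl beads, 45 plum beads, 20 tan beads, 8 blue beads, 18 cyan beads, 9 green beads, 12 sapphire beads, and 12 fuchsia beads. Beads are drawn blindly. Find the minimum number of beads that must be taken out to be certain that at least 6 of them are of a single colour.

The 11 colours are the holes; the beads drawn are the pigeons.
To avoid 6 of any one colour, the worst case takes at most 5 of each colour.
That gives 5 + 5 + 5 + 5 + 5 + 5 + 5 + 5 + 5 + 5 + 5 = 55 beads with no colour reaching 6.
The next bead forces some colour to 6, so 55 + 1 = 56.

56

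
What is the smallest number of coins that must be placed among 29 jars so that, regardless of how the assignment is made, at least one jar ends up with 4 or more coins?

With 87 coins one could put exactly 3 in each of the 29 jars, and no jar would reach 4.
One more coin must land in a jar that already has 3, giving it 4.
So 29 × 3 + 1 = 88 coins are required.

88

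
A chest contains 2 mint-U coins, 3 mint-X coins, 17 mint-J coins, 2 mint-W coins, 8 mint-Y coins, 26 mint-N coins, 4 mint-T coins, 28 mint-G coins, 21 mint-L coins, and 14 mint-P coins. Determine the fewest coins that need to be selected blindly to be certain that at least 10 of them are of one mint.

By pigeonhole, put each drawn coin into a box by mint. The largest draw with every box below 10 takes min(count, 9) from each mint; mints with fewer than 9 contribute all they have.
Σ min(cᵢ, 9) = 2 + 3 + 9 + 2 + 8 + 9 + 4 + 9 + 9 + 9 = 64.
Draw number 64 + 1 = 65 must push one box to 10.

65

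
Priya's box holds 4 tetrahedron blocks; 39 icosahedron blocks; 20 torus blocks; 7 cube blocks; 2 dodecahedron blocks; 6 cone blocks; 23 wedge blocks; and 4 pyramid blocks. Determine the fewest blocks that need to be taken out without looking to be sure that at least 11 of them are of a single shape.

54

Put each drawn block into a box by shape. The largest draw with every box below 11 takes min(count, 10) from each shape; shapes with fewer than 10 contribute all they have.
Σ min(cᵢ, 10) = 4 + 10 + 10 + 7 + 2 + 6 + 10 + 4 = 53.
Draw number 53 + 1 = 54 must push one box to 11.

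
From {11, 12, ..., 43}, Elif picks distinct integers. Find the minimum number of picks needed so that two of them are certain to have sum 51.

19

Group the elements by complementary pair {x, 51−x}: {11,40}, {12,39}, {13,38}, …, giving 15 two-element pairs and 3 integers whose partner 51−x falls outside [11,43].
Treating each of those 18 groups as a pigeonhole, one can pick one integer per group — 18 integers — with no two summing to 51.
The 19th integer lands in an occupied pair, forcing a sum of 51.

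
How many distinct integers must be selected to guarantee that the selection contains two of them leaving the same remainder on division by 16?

17

Pigeonhole: the 16 residue classes mod 16 are the pigeonholes.
With 16 integers one could put 1 in each residue class and have no class reach 2.
The 17th integer pushes some class to 2, so 16·1 + 1 = 17.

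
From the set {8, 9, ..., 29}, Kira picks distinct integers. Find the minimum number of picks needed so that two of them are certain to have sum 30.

A set avoiding the sum 30 can contain at most one of each pair {x, 30−x}, plus the 8 elements whose complement lies outside the range or equal to its own complement.
The integers 15, …, 29 (15 of them) are such a set: any two sum to at least 15+16 = 31 > 30.
Any 16th integer completes one of the 7 pairs, so 16 choices force a sum of 30.

16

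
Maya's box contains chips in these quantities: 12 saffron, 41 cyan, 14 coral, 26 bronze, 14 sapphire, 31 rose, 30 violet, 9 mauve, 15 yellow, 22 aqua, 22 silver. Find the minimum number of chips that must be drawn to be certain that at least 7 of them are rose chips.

212

In the worst case for collecting rose chips, every non-rose chip comes out first.
There are 12 + 41 + 14 + 26 + 14 + 30 + 9 + 15 + 22 + 22 = 205 non-rose chips altogether.
After those, each further chip must be rose, so 205 + 7 = 212 draws guarantee 7 rose chips.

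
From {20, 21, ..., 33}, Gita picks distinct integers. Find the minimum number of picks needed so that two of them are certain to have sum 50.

Two chosen integers sum to 50 exactly when both halves of some pair {x, 50−x} with 20 ≤ x ≤ 50−x ≤ 30 are chosen — 5 such pairs.
The remaining 4 elements (those with no distinct partner in range) can never complete a 50-sum, so the worst case takes all of them and one from each pair: 4 + 5 = 9.
By pigeonhole, the 10th integer has to be the second member of some pair, so 9 + 1 = 10.

10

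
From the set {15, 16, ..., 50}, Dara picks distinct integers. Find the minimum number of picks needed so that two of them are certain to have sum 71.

Group the elements by complementary pair {x, 71−x}: {21,50}, {22,49}, {23,48}, …, giving 15 two-element pairs and 6 integers whose partner 71−x falls outside [15,50].
By the pigeonhole principle, treating each of those 21 groups as a pigeonhole, one can pick one integer per group — 21 integers — with no two summing to 71.
The 22nd integer lands in an occupied pair, forcing a sum of 71.

22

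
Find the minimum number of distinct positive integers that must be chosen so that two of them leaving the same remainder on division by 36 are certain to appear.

The 36 residue classes mod 36 are the pigeonholes.
With 36 integers one could put 1 in each residue class and have no class reach 2.
The 37th integer pushes some class to 2, so 36·1 + 1 = 37.

37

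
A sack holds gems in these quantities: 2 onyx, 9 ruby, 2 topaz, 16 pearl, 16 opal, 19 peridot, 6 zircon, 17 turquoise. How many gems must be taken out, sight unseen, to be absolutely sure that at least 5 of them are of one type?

29

An adversary could hand out at most 4 gems per type (onyx, topaz run out sooner): 2 + 4 + 2 + 4 + 4 + 4 + 4 + 4 = 28 gems and still no type has 5.
One more gem lands in a type already at 4, so 29 draws are enough and 28 are not.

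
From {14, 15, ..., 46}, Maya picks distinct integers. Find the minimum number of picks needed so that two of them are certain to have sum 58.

A set avoiding the sum 58 can contain at most one of each pair {x, 58−x}, plus the 3 elements whose complement lies outside the range or equal to its own complement.
The integers 29, …, 46 (18 of them) are such a set: any two sum to at least 29+30 = 59 > 58.
By the pigeonhole principle, any 19th integer completes one of the 15 pairs, so 19 choices force a sum of 58.

19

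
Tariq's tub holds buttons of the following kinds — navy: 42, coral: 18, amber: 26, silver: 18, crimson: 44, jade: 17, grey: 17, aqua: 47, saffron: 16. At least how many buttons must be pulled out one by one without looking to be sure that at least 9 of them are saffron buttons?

238

In the worst case for collecting saffron buttons, every non-saffron button comes out first.
There are 42 + 18 + 26 + 18 + 44 + 17 + 17 + 47 = 229 non-saffron buttons altogether.
After those, each further button must be saffron, so 229 + 9 = 238 draws guarantee 9 saffron buttons.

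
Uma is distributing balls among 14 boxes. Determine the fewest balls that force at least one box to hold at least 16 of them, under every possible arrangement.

211

With 210 balls one could put exactly 15 in each of the 14 boxes, and no box would reach 16.
One more ball must land in a box that already has 15, giving it 16.
So 14 × 15 + 1 = 211 balls are required.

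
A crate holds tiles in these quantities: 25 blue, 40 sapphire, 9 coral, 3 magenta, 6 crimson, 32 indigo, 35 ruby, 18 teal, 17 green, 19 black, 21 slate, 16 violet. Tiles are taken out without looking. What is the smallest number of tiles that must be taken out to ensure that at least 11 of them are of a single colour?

109

An adversary could hand out at most 10 tiles per colour (coral, magenta, crimson run out sooner): 10 + 10 + 9 + 3 + 6 + 10 + 10 + 10 + 10 + 10 + 10 + 10 = 108 tiles and still no colour has 11.
By the pigeonhole principle, one more tile lands in a colour already at 10, so 109 draws are enough and 108 are not.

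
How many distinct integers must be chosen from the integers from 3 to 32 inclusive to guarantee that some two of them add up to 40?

Two chosen integers sum to 40 exactly when both halves of some pair {x, 40−x} with 8 ≤ x ≤ 40−x ≤ 32 are chosen — 12 such pairs.
The remaining 6 elements (those with no distinct partner in range) can never complete a 40-sum, so the worst case takes all of them and one from each pair: 6 + 12 = 18.
By pigeonhole, the 19th integer has to be the second member of some pair, so 18 + 1 = 19.

19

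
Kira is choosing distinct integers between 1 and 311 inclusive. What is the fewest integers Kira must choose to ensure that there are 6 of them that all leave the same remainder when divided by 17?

86

The 17 residue classes mod 17 are the pigeonholes.
With 85 integers one could put 5 in each residue class and have no class reach 6.
The 86th integer pushes some class to 6, so 17·5 + 1 = 86.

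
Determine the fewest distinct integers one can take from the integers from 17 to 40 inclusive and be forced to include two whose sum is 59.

14

A set avoiding the sum 59 can contain at most one of each pair {x, 59−x}, plus the 2 elements whose complement lies outside the range.
The integers 17, …, 29 (13 of them) are such a set: any two sum to at least 17+18 = 35 and at most 28+29 = 57 < 59.
Any 14th integer completes one of the 11 pairs, so 14 choices force a sum of 59.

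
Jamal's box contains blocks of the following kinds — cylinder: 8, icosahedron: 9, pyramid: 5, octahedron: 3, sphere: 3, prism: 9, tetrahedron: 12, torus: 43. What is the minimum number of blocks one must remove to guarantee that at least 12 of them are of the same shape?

Pigeonhole: the 8 shapes are the holes; the blocks drawn are the pigeons.
To avoid 12 of any one shape, the worst case takes at most 11 of each shape, or every block of a shape that has fewer than 11.
That gives 8 + 9 + 5 + 3 + 3 + 9 + 11 + 11 = 59 blocks with no shape reaching 12.
The next block forces some shape to 12, so 59 + 1 = 60.

60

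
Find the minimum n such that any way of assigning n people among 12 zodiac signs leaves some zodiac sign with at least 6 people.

With 60 people one could put exactly 5 in each of the 12 zodiac signs, and no zodiac sign would reach 6.
One more person must land in a zodiac sign that already has 5, giving it 6.
So 12 × 5 + 1 = 61 people are required.

61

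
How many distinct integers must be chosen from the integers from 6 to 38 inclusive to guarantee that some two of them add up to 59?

Group the elements by complementary pair {x, 59−x}: {21,38}, {22,37}, {23,36}, …, giving 9 two-element pairs and 15 integers whose partner 59−x falls outside [6,38].
Treating each of those 24 groups as a pigeonhole, one can pick one integer per group — 24 integers — with no two summing to 59.
The 25th integer lands in an occupied pair, forcing a sum of 59.

25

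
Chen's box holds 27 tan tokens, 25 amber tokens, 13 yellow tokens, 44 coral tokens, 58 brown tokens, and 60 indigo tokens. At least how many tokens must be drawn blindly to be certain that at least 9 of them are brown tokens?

In the worst case for collecting brown tokens, every non-brown token comes out first.
There are 27 + 25 + 13 + 44 + 60 = 169 non-brown tokens altogether.
After those, each further token must be brown, so 169 + 9 = 178 draws guarantee 9 brown tokens.

178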